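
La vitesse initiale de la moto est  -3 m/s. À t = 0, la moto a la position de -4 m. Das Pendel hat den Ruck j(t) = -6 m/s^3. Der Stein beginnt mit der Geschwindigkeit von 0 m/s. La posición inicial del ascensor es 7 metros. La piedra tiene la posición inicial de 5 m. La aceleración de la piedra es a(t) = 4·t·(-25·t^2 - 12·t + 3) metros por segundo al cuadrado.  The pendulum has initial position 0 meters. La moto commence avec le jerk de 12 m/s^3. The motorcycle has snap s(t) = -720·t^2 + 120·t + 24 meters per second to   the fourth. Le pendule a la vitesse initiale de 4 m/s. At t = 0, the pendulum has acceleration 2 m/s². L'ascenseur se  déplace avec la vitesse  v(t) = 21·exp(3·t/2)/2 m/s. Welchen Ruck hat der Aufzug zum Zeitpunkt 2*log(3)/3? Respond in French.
Nous devons dériver notre équation de la vitesse v(t) = 21·exp(3·t/2)/2 2 fois. En prenant d/dt de v(t), nous trouvons a(t) = 63·exp(3·t/2)/4. En dérivant l'accélération, nous obtenons le jerk: j(t) = 189·exp(3·t/2)/8. En utilisant j(t) = 189·exp(3·t/2)/8 et en substituant t = 2*log(3)/3, nous trouvons j = 567/8.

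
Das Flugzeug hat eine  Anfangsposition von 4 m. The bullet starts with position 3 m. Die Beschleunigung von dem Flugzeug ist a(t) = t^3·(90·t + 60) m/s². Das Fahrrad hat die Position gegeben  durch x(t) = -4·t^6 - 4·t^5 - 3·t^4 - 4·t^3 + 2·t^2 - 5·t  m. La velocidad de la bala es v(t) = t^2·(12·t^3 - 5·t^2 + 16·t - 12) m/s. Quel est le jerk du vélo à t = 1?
Pour résoudre ceci, nous devons prendre 3 dérivées de notre équation de la position x(t) = -4·t^6 - 4·t^5 - 3·t^4 - 4·t^3 + 2·t^2 - 5·t. En prenant d/dt de x(t), nous trouvons v(t) = -24·t^5 - 20·t^4 - 12·t^3 - 12·t^2 + 4·t - 5. La dérivée de la vitesse donne l'accélération: a(t) = -120·t^4 - 80·t^3 - 36·t^2 - 24·t + 4. La dérivée de l'accélération donne le jerk: j(t) = -480·t^3 - 240·t^2 - 72·t - 24. De l'équation du jerk j(t) = -480·t^3 - 240·t^2 - 72·t - 24, nous substituons t = 1 pour obtenir j = -816.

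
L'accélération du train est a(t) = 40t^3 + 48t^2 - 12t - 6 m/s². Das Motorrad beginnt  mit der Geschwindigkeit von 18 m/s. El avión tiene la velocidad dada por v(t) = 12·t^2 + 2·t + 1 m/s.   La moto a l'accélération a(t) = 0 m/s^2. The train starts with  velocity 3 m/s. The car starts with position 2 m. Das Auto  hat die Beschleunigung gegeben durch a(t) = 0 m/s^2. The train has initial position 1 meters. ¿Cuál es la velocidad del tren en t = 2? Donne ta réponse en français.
En partant de l'accélération a(t) = 40·t^3 + 48·t^2 - 12·t - 6, nous prenons 1 primitive. En prenant ∫a(t)dt et en appliquant v(0) = 3, nous trouvons v(t) = 10·t^4 + 16·t^3 - 6·t^2 - 6·t + 3. En utilisant v(t) = 10·t^4 + 16·t^3 - 6·t^2 - 6·t + 3 et en substituant t = 2, nous trouvons v = 255.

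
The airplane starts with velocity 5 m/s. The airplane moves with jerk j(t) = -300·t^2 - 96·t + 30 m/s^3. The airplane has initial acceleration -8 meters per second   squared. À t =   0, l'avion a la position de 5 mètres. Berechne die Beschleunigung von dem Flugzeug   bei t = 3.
Ausgehend von dem Ruck j(t) = -300·t^2 - 96·t + 30, nehmen wir 1 Stammfunktion. Das Integral von dem Ruck ist die Beschleunigung. Mit a(0) = -8 erhalten wir a(t) = -100·t^3 - 48·t^2 + 30·t - 8. Mit a(t) = -100·t^3 - 48·t^2 + 30·t - 8 und Einsetzen von t = 3, finden wir a = -3050.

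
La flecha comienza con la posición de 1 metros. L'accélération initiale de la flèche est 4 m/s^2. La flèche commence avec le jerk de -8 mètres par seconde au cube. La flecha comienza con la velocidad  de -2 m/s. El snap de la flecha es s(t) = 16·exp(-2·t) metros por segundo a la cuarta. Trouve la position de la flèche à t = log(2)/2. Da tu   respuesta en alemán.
Ausgehend von dem Snap s(t) = 16·exp(-2·t), nehmen wir 4 Stammfunktionen. Die Stammfunktion von dem Snap, mit j(0) = -8, ergibt den Ruck: j(t) = -8·exp(-2·t). Mit ∫j(t)dt und Anwendung von a(0) = 4, finden wir a(t) = 4·exp(-2·t). Mit ∫a(t)dt und Anwendung von v(0) = -2, finden wir v(t) = -2·exp(-2·t). Mit ∫v(t)dt und Anwendung von x(0) = 1, finden wir x(t) = exp(-2·t). Mit x(t) = exp(-2·t) und Einsetzen von t = log(2)/2, finden wir x = 1/2.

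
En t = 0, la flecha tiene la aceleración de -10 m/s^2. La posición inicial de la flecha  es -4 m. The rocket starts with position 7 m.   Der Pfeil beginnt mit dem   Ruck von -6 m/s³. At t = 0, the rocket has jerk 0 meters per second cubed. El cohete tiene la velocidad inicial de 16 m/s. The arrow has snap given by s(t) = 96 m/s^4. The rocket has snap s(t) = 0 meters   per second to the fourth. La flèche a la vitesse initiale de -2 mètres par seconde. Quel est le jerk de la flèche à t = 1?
Pour résoudre ceci, nous devons prendre 1 intégrale de notre équation du snap s(t) = 96. La primitive du snap, avec j(0) = -6, donne le jerk: j(t) = 96·t - 6. De l'équation du jerk j(t) = 96·t - 6, nous substituons t = 1 pour obtenir j = 90.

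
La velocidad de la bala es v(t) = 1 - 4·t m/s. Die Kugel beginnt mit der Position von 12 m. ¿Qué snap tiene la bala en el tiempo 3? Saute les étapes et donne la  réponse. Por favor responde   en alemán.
Der Snap bei t = 3 ist s = 0.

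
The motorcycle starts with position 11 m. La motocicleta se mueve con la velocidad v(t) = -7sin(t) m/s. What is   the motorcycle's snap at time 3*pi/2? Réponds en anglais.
Starting from velocity v(t) = -7·sin(t), we take 3 derivatives. The derivative of velocity gives acceleration: a(t) = -7·cos(t). Taking d/dt of a(t), we find j(t) = 7·sin(t). Taking d/dt of j(t), we find s(t) = 7·cos(t). Using s(t) = 7·cos(t) and substituting t = 3*pi/2, we find s = 0.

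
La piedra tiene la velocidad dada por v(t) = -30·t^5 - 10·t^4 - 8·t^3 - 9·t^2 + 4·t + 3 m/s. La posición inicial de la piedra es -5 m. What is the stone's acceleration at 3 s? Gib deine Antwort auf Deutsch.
Ausgehend von der Geschwindigkeit v(t) = -30·t^5 - 10·t^4 - 8·t^3 - 9·t^2 + 4·t + 3, nehmen wir 1 Ableitung. Durch Ableiten von der Geschwindigkeit erhalten wir die Beschleunigung: a(t) = -150·t^4 - 40·t^3 - 24·t^2 - 18·t + 4. Mit a(t) = -150·t^4 - 40·t^3 - 24·t^2 - 18·t + 4 und Einsetzen von t = 3, finden wir a = -13496.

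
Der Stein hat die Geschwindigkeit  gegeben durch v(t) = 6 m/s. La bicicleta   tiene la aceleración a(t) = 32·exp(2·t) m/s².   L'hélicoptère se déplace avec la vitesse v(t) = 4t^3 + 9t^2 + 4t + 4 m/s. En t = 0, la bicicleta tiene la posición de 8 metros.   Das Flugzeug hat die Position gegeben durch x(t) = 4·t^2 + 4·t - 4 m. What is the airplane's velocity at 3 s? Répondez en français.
Pour résoudre ceci, nous devons prendre 1 dérivée de notre équation de la position x(t) = 4·t^2 + 4·t - 4. En prenant d/dt de x(t), nous trouvons v(t) = 8·t + 4. Nous avons la vitesse v(t) = 8·t + 4. En substituant t = 3: v(3) = 28.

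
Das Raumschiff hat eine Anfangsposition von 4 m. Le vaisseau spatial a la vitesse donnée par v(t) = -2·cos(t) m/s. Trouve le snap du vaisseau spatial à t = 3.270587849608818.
Nous devons dériver notre équation de la vitesse v(t) = -2·cos(t) 3 fois. En dérivant la vitesse, nous obtenons l'accélération: a(t) = 2·sin(t). En dérivant l'accélération, nous obtenons le jerk: j(t) = 2·cos(t). En prenant d/dt de j(t), nous trouvons s(t) = -2·sin(t). Nous avons le snap s(t) = -2·sin(t). En substituant t = 3.270587849608818: s(3.270587849608818) = 0.257275504015677.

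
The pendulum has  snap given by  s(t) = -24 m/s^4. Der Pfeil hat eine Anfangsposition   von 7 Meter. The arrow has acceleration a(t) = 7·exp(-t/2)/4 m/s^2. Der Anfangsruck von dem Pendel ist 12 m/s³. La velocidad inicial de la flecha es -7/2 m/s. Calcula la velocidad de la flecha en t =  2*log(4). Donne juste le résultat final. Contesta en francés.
À t = 2*log(4), v = -7/8.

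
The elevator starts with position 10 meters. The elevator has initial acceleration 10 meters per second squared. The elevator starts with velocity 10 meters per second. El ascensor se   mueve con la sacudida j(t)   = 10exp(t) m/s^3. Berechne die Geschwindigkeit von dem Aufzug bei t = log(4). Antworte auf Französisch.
En partant du jerk j(t) = 10·exp(t), nous prenons 2 primitives. L'intégrale du jerk est l'accélération. En utilisant a(0) = 10, nous obtenons a(t) = 10·exp(t). L'intégrale de l'accélération est la vitesse. En utilisant v(0) = 10, nous obtenons v(t) = 10·exp(t). Nous avons la vitesse v(t) = 10·exp(t). En substituant t = log(4): v(log(4)) = 40.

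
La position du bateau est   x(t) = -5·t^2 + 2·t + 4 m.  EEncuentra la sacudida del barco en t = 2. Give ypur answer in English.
Starting from position x(t) = -5·t^2 + 2·t + 4, we take 3 derivatives. Taking d/dt of x(t), we find v(t) = 2 - 10·t. Taking d/dt of v(t), we find a(t) = -10. Taking d/dt of a(t), we find j(t) = 0. Using j(t) = 0 and substituting t = 2, we find j = 0.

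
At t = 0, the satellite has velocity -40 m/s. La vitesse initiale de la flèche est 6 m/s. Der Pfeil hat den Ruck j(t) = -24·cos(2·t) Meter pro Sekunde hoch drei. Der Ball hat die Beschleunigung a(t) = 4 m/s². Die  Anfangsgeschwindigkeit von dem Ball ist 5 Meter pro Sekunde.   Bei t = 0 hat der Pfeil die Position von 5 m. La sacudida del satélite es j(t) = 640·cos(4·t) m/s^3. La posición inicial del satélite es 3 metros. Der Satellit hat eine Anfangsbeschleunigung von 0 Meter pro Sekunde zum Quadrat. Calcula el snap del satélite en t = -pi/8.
Debemos derivar nuestra ecuación de la sacudida j(t) = 640·cos(4·t) 1 vez. La derivada de la sacudida da el snap: s(t) = -2560·sin(4·t). De la ecuación del snap s(t) = -2560·sin(4·t), sustituimos t = -pi/8 para obtener s = 2560.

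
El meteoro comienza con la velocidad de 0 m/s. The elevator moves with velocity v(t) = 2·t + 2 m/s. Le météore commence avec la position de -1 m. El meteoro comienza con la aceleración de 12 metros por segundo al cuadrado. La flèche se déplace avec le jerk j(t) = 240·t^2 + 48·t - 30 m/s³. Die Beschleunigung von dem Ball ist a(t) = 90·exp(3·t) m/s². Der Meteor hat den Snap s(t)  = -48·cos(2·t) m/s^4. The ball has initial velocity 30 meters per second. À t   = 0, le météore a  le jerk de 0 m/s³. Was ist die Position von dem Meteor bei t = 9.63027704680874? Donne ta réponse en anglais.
To find the answer, we compute 4 integrals of s(t) = -48·cos(2·t). Finding the antiderivative of s(t) and using j(0) = 0: j(t) = -24·sin(2·t). Finding the integral of j(t) and using a(0) = 12: a(t) = 12·cos(2·t). Integrating acceleration and using the initial condition v(0) = 0, we get v(t) = 6·sin(2·t). Finding the antiderivative of v(t) and using x(0) = -1: x(t) = 2 - 3·cos(2·t). We have position x(t) = 2 - 3·cos(2·t). Substituting t = 9.63027704680874: x(9.63027704680874) = -0.750167455887052.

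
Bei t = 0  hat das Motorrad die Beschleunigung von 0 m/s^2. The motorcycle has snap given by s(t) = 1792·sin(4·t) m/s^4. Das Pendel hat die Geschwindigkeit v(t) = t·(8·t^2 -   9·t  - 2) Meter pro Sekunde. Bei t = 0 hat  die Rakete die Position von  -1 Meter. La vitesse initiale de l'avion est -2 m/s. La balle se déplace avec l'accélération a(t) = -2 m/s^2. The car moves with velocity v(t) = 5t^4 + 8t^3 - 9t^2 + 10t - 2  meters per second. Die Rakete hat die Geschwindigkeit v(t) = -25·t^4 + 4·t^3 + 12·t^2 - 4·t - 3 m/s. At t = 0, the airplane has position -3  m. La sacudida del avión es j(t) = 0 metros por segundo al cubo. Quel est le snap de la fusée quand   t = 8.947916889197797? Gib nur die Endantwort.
La réponse est -5344.75013351868.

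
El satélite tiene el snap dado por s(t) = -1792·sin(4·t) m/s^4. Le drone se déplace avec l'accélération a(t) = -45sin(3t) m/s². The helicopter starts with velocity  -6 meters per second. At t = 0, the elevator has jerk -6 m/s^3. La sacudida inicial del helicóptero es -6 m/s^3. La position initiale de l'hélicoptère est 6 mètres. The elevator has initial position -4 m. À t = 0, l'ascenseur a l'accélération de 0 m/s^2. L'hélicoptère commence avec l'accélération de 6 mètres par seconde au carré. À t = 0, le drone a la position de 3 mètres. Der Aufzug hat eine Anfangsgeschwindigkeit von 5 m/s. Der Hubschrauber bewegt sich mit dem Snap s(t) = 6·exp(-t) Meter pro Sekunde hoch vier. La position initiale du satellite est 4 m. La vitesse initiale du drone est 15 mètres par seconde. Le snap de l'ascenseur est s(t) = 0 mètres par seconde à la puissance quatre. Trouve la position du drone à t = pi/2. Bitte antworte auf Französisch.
Nous devons intégrer notre équation de l'accélération a(t) = -45·sin(3·t) 2 fois. L'intégrale de l'accélération est la vitesse. En utilisant v(0) = 15, nous obtenons v(t) = 15·cos(3·t). En prenant ∫v(t)dt et en appliquant x(0) = 3, nous trouvons x(t) = 5·sin(3·t) + 3. En utilisant x(t) = 5·sin(3·t) + 3 et en substituant t = pi/2, nous trouvons x = -2.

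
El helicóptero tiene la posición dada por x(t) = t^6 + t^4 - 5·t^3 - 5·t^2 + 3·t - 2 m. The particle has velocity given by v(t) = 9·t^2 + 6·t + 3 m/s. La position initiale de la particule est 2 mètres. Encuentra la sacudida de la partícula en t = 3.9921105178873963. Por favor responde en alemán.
Um dies zu lösen, müssen wir 2 Ableitungen unserer Gleichung für die Geschwindigkeit v(t) = 9·t^2 + 6·t + 3 nehmen. Die Ableitung von der Geschwindigkeit ergibt die Beschleunigung: a(t) = 18·t + 6. Mit d/dt von a(t) finden wir j(t) = 18. Mit j(t) = 18 und Einsetzen von t = 3.9921105178873963, finden wir j = 18.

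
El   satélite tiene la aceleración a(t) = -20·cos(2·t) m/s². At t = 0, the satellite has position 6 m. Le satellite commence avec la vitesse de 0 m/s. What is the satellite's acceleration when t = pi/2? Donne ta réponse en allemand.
Aus der Gleichung für die Beschleunigung a(t) = -20·cos(2·t), setzen wir t = pi/2 ein und erhalten a = 20.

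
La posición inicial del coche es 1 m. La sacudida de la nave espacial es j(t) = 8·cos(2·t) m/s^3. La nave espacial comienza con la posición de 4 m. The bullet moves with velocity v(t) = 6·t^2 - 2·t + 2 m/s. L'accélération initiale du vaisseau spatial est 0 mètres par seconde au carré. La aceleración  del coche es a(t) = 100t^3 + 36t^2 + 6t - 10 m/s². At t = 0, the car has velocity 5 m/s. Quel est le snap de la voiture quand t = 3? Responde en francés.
En partant de l'accélération a(t) = 100·t^3 + 36·t^2 + 6·t - 10, nous prenons 2 dérivées. La dérivée de l'accélération donne le jerk: j(t) = 300·t^2 + 72·t + 6. En prenant d/dt de j(t), nous trouvons s(t) = 600·t + 72. De l'équation du snap s(t) = 600·t + 72, nous substituons t = 3 pour obtenir s = 1872.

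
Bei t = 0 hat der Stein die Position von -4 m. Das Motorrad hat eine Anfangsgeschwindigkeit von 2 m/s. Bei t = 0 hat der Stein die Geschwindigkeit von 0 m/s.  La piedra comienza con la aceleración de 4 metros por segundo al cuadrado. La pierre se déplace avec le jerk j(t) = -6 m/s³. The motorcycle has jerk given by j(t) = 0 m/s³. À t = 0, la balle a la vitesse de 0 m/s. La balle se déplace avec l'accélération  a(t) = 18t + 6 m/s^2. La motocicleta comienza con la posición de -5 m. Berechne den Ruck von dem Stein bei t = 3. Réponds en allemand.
Mit j(t) = -6 und Einsetzen von t = 3, finden wir j = -6.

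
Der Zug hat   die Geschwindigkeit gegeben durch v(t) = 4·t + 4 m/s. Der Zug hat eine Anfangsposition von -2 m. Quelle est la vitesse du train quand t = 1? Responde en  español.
De la ecuación de la velocidad v(t) = 4·t + 4, sustituimos t = 1 para obtener v = 8.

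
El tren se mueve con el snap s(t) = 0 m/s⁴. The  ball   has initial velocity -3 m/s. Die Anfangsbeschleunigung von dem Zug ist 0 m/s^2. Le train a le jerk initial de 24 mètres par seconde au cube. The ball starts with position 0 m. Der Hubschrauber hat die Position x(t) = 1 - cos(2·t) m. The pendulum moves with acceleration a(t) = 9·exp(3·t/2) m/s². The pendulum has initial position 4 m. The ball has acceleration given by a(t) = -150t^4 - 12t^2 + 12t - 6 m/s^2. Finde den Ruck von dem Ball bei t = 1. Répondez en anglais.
Starting from acceleration a(t) = -150·t^4 - 12·t^2 + 12·t - 6, we take 1 derivative. Taking d/dt of a(t), we find j(t) = -600·t^3 - 24·t + 12. Using j(t) = -600·t^3 - 24·t + 12 and substituting t = 1, we find j = -612.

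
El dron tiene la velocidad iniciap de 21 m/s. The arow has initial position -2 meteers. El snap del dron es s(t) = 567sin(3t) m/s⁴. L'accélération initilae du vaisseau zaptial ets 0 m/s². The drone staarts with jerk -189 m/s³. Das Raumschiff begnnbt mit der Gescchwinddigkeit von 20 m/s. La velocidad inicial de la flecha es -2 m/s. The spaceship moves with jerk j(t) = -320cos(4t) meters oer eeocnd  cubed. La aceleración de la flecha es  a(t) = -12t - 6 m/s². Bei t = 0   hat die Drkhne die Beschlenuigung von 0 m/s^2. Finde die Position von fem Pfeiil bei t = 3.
Um dies zu lösen, müssen wir 2 Stammfunktionen unserer Gleichung für die Beschleunigung a(t) = -12·t - 6 finden. Mit ∫a(t)dt und Anwendung von v(0) = -2, finden wir v(t) = -6·t^2 - 6·t - 2. Durch Integration von der Geschwindigkeit und Verwendung der Anfangsbedingung x(0) = -2, erhalten wir x(t) = -2·t^3 - 3·t^2 - 2·t - 2. Wir haben die Position x(t) = -2·t^3 - 3·t^2 - 2·t - 2. Durch Einsetzen von t = 3: x(3) = -89.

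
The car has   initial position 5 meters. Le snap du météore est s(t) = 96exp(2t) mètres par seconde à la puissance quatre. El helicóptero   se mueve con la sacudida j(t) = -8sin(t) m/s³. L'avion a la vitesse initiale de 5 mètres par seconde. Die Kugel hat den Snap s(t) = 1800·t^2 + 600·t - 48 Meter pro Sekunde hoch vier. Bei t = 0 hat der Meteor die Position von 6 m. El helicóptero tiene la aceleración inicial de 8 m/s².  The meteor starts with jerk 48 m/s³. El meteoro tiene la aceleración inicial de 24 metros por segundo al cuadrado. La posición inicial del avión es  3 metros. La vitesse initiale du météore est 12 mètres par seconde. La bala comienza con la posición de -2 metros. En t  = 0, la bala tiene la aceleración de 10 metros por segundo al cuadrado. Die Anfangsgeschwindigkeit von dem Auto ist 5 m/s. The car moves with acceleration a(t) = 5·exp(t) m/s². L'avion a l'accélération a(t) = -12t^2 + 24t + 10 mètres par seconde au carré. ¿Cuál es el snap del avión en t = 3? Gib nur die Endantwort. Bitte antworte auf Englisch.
The snap at t = 3 is s = -24.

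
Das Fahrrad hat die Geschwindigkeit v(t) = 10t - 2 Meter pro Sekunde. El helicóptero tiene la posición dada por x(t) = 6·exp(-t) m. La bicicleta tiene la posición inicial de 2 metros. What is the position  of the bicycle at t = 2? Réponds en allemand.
Ausgehend von der Geschwindigkeit v(t) = 10·t - 2, nehmen wir 1 Integral. Das Integral von der Geschwindigkeit ist die Position. Mit x(0) = 2 erhalten wir x(t) = 5·t^2 - 2·t + 2. Mit x(t) = 5·t^2 - 2·t + 2 und Einsetzen von t = 2, finden wir x = 18.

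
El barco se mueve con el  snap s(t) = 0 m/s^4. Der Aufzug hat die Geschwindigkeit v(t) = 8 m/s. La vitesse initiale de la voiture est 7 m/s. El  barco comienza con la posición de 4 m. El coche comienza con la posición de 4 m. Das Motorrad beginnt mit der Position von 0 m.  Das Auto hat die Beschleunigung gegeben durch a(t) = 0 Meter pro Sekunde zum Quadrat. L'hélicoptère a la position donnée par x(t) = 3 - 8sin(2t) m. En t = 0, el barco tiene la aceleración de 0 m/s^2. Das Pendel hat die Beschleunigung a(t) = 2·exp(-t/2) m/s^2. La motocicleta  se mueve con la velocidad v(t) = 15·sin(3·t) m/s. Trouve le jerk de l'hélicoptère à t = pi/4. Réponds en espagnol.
Partiendo de la posición x(t) = 3 - 8·sin(2·t), tomamos 3 derivadas. La derivada de la posición da la velocidad: v(t) = -16·cos(2·t). Tomando d/dt de v(t), encontramos a(t) = 32·sin(2·t). Derivando la aceleración, obtenemos la sacudida: j(t) = 64·cos(2·t). Usando j(t) = 64·cos(2·t) y sustituyendo t = pi/4, encontramos j = 0.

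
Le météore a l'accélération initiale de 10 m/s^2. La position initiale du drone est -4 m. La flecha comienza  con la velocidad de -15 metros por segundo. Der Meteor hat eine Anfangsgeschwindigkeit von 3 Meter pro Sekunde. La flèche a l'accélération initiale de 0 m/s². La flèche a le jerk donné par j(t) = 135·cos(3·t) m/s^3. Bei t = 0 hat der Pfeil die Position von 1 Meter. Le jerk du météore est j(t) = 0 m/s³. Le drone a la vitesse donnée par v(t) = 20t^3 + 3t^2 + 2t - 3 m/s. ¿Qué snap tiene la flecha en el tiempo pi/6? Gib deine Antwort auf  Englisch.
We must differentiate our jerk equation j(t) = 135·cos(3·t) 1 time. Taking d/dt of j(t), we find s(t) = -405·sin(3·t). Using s(t) = -405·sin(3·t) and substituting t = pi/6, we find s = -405.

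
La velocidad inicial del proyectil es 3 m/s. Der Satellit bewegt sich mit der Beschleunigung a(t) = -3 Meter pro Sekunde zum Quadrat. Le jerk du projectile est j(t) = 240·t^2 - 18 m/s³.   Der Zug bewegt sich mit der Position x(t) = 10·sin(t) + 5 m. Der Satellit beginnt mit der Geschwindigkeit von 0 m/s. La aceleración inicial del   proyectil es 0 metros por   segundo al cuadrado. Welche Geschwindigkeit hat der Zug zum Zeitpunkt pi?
Ausgehend von der Position x(t) = 10·sin(t) + 5, nehmen wir 1 Ableitung. Die Ableitung von der Position ergibt die Geschwindigkeit: v(t) = 10·cos(t). Aus der Gleichung für die Geschwindigkeit v(t) = 10·cos(t), setzen wir t = pi ein und erhalten v = -10.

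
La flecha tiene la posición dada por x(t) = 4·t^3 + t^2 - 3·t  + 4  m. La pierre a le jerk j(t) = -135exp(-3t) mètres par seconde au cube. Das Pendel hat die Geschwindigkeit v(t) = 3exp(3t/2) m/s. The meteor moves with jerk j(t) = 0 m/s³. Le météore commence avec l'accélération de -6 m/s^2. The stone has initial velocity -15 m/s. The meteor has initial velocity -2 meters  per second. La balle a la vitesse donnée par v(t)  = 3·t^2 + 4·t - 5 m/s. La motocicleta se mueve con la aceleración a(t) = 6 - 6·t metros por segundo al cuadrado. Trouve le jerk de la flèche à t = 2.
Nous devons dériver notre équation de la position x(t) = 4·t^3 + t^2 - 3·t + 4 3 fois. En prenant d/dt de x(t), nous trouvons v(t) = 12·t^2 + 2·t - 3. La dérivée de la vitesse donne l'accélération: a(t) = 24·t + 2. En dérivant l'accélération, nous obtenons le jerk: j(t) = 24. En utilisant j(t) = 24 et en substituant t = 2, nous trouvons j = 24.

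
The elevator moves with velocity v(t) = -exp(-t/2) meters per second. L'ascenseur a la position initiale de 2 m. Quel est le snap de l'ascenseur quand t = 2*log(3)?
En partant de la vitesse v(t) = -exp(-t/2), nous prenons 3 dérivées. En dérivant la vitesse, nous obtenons l'accélération: a(t) = exp(-t/2)/2. La dérivée de l'accélération donne le jerk: j(t) = -exp(-t/2)/4. En dérivant le jerk, nous obtenons le snap: s(t) = exp(-t/2)/8. En utilisant s(t) = exp(-t/2)/8 et en substituant t = 2*log(3), nous trouvons s = 1/24.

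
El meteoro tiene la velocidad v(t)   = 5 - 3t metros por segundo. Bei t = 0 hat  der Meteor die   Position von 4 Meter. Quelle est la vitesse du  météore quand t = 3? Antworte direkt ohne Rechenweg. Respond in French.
À t = 3, v = -4.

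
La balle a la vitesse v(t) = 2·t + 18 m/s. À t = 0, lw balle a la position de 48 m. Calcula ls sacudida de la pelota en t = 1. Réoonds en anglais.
We must differentiate our velocity equation v(t) = 2·t + 18 2 times. Taking d/dt of v(t), we find a(t) = 2. The derivative of acceleration gives jerk: j(t) = 0. Using j(t) = 0 and substituting t = 1, we find j = 0.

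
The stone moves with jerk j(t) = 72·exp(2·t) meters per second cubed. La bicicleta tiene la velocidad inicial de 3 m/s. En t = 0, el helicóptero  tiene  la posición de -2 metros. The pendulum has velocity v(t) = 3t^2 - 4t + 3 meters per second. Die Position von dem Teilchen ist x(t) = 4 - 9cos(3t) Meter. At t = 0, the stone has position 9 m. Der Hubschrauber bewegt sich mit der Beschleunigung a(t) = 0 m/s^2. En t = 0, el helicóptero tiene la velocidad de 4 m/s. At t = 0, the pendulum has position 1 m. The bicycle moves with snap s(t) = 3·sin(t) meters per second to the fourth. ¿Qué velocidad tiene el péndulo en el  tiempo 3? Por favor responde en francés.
De l'équation de la vitesse v(t) = 3·t^2 - 4·t + 3, nous substituons t = 3 pour obtenir v = 18.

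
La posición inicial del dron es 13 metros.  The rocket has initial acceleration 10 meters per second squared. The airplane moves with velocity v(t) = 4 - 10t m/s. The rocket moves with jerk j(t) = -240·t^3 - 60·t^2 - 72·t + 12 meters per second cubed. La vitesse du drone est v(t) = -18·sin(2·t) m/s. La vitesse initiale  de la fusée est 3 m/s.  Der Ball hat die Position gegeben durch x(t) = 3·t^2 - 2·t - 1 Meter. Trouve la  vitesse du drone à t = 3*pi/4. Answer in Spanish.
Usando v(t) = -18·sin(2·t) y sustituyendo t = 3*pi/4, encontramos v = 18.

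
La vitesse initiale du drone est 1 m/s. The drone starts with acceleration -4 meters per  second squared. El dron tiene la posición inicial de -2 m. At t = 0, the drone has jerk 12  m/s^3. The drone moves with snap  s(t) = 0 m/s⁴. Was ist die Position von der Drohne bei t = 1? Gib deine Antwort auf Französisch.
Nous devons trouver l'intégrale de notre équation du snap s(t) = 0 4 fois. L'intégrale du snap, avec j(0) = 12, donne le jerk: j(t) = 12. En prenant ∫j(t)dt et en appliquant a(0) = -4, nous trouvons a(t) = 12·t - 4. En prenant ∫a(t)dt et en appliquant v(0) = 1, nous trouvons v(t) = 6·t^2 - 4·t + 1. En prenant ∫v(t)dt et en appliquant x(0) = -2, nous trouvons x(t) = 2·t^3 - 2·t^2 + t - 2. De l'équation de la position x(t) = 2·t^3 - 2·t^2 + t - 2, nous substituons t = 1 pour obtenir x = -1.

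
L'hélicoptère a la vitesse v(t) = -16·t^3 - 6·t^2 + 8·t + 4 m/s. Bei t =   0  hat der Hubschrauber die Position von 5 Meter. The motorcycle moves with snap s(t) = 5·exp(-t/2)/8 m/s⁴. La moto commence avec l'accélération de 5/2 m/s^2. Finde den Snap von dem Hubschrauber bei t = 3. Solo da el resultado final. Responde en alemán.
Der Snap bei t = 3 ist s = -96.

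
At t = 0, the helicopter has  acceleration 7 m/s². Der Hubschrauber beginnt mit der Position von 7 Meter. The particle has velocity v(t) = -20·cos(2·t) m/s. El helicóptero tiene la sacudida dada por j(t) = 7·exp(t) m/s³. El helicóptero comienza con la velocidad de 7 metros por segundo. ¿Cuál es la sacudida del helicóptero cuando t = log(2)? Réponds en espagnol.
Usando j(t) = 7·exp(t) y sustituyendo t = log(2), encontramos j = 14.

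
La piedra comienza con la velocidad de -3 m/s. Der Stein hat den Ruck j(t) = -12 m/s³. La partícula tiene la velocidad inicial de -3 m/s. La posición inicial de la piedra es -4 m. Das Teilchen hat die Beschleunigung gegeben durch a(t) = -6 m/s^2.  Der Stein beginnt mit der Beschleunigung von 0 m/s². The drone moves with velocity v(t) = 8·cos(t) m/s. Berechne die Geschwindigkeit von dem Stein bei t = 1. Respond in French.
Pour résoudre ceci, nous devons prendre 2 intégrales de notre équation du jerk j(t) = -12. La primitive du jerk, avec a(0) = 0, donne l'accélération: a(t) = -12·t. L'intégrale de l'accélération est la vitesse. En utilisant v(0) = -3, nous obtenons v(t) = -6·t^2 - 3. De l'équation de la vitesse v(t) = -6·t^2 - 3, nous substituons t = 1 pour obtenir v = -9.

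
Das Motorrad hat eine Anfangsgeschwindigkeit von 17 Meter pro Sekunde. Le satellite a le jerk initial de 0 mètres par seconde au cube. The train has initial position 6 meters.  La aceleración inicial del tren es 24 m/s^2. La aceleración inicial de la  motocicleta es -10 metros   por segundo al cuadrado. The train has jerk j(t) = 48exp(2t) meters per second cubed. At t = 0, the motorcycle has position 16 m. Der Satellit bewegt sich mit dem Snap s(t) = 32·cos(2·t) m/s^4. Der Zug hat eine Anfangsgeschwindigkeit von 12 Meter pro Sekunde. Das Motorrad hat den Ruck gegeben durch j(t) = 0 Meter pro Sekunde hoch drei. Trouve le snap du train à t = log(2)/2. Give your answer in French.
En partant du jerk j(t) = 48·exp(2·t), nous prenons 1 dérivée. En prenant d/dt de j(t), nous trouvons s(t) = 96·exp(2·t). Nous avons le snap s(t) = 96·exp(2·t). En substituant t = log(2)/2: s(log(2)/2) = 192.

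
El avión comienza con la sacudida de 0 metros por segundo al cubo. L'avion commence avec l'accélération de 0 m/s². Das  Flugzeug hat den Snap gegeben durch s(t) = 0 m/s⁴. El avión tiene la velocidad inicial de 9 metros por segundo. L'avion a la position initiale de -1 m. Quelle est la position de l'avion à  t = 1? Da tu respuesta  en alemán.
Wir müssen unsere Gleichung für den Snap s(t) = 0 4-mal integrieren. Durch Integration von dem Snap und Verwendung der Anfangsbedingung j(0) = 0, erhalten wir j(t) = 0. Die Stammfunktion von dem Ruck ist die Beschleunigung. Mit a(0) = 0 erhalten wir a(t) = 0. Mit ∫a(t)dt und Anwendung von v(0) = 9, finden wir v(t) = 9. Das Integral von der Geschwindigkeit, mit x(0) = -1, ergibt die Position: x(t) = 9·t - 1. Wir haben die Position x(t) = 9·t - 1. Durch Einsetzen von t = 1: x(1) = 8.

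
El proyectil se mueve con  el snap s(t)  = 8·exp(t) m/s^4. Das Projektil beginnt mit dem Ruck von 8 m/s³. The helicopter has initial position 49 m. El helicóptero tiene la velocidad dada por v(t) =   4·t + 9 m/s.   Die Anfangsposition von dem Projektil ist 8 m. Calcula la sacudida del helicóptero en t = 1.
Para resolver esto, necesitamos tomar 2 derivadas de nuestra ecuación de la velocidad v(t) = 4·t + 9. Derivando la velocidad, obtenemos la aceleración: a(t) = 4. Tomando d/dt de a(t), encontramos j(t) = 0. Tenemos la sacudida j(t) = 0. Sustituyendo t = 1: j(1) = 0.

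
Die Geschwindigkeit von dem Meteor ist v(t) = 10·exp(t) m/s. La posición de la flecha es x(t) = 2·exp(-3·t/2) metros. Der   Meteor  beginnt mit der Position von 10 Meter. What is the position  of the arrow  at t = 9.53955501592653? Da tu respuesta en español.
De la ecuación de la posición x(t) = 2·exp(-3·t/2), sustituimos t = 9.53955501592653 para obtener x = 0.00000122057885146484.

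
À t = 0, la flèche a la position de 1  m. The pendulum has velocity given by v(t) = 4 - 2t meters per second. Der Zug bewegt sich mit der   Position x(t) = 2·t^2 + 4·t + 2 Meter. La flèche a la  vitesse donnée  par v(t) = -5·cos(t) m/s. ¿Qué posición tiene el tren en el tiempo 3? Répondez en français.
De l'équation de la position x(t) = 2·t^2 + 4·t + 2, nous substituons t = 3 pour obtenir x = 32.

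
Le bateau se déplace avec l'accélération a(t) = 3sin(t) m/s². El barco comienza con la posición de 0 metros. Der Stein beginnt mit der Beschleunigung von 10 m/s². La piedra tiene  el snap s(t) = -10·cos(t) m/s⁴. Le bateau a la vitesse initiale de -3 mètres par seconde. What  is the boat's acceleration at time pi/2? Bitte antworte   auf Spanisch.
De la ecuación de la aceleración a(t) = 3·sin(t), sustituimos t = pi/2 para obtener a = 3.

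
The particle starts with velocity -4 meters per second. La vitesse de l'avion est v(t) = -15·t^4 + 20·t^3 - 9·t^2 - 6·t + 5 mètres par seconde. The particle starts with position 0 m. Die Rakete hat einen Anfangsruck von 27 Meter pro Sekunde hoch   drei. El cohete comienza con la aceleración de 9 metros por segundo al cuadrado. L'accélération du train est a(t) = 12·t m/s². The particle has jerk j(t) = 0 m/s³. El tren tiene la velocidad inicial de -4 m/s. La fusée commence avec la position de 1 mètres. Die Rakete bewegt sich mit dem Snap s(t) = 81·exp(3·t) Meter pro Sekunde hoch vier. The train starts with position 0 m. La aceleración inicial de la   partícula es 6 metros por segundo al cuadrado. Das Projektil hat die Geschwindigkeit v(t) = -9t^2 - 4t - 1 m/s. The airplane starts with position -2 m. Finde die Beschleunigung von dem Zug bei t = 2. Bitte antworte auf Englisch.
From the given acceleration equation a(t) = 12·t, we substitute t = 2 to get a = 24.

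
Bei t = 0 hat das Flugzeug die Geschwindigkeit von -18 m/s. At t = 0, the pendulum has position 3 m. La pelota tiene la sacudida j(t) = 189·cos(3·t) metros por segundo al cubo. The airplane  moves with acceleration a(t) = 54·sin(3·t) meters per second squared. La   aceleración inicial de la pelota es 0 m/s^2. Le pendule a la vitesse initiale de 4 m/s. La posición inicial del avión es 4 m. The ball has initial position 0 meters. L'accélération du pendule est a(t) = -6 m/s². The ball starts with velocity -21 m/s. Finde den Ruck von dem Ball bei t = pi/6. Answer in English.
Using j(t) = 189·cos(3·t) and substituting t = pi/6, we find j = 0.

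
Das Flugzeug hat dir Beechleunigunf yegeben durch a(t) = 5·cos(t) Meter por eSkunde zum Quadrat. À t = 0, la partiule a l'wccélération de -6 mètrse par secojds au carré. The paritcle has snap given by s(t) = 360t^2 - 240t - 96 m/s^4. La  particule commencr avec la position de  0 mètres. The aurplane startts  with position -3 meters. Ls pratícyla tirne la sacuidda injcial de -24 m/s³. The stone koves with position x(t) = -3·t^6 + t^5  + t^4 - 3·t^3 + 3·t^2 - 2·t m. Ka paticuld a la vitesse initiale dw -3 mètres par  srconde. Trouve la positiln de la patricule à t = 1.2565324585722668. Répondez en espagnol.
Partiendo del snap s(t) = 360·t^2 - 240·t - 96, tomamos 4 integrales. Integrando el snap y usando la condición inicial j(0) = -24, obtenemos j(t) = 120·t^3 - 120·t^2 - 96·t - 24. La integral de la sacudida, con a(0) = -6, da la aceleración: a(t) = 30·t^4 - 40·t^3 - 48·t^2 - 24·t - 6. Integrando la aceleración y usando la condición inicial v(0) = -3, obtenemos v(t) = 6·t^5 - 10·t^4 - 16·t^3 - 12·t^2 - 6·t - 3. Tomando ∫v(t)dt y aplicando x(0) = 0, encontramos x(t) = t^6 - 2·t^5 - 4·t^4 - 4·t^3 - 3·t^2 - 3·t. De la ecuación de la posición x(t) = t^6 - 2·t^5 - 4·t^4 - 4·t^3 - 3·t^2 - 3·t, sustituimos t = 1.2565324585722668 para obtener x = -28.7420051001847.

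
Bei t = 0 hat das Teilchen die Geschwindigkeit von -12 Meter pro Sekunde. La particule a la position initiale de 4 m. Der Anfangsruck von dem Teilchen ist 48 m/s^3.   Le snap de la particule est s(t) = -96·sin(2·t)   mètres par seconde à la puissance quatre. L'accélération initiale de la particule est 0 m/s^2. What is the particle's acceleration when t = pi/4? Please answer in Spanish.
Partiendo del snap s(t) = -96·sin(2·t), tomamos 2 integrales. La antiderivada del snap es la sacudida. Usando j(0) = 48, obtenemos j(t) = 48·cos(2·t). La antiderivada de la sacudida es la aceleración. Usando a(0) = 0, obtenemos a(t) = 24·sin(2·t). Usando a(t) = 24·sin(2·t) y sustituyendo t = pi/4, encontramos a = 24.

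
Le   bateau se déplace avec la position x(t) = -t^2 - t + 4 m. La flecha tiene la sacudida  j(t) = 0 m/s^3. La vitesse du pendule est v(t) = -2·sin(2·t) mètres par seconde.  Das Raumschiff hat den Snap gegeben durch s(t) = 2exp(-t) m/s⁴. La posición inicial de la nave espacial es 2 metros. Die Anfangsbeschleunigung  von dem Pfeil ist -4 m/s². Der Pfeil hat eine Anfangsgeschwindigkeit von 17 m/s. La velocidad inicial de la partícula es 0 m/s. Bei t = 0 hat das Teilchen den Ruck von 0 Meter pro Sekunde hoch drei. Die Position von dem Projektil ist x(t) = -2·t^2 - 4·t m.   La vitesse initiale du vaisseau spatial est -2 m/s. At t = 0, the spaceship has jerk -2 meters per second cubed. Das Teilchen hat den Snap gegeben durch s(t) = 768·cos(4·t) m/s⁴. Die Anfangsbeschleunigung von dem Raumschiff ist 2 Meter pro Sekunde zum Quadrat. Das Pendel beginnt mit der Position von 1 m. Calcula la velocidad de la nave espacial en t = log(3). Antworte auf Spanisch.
Debemos encontrar la antiderivada de nuestra ecuación del snap s(t) = 2·exp(-t) 3 veces. La integral del snap, con j(0) = -2, da la sacudida: j(t) = -2·exp(-t). Integrando la sacudida y usando la condición inicial a(0) = 2, obtenemos a(t) = 2·exp(-t). Tomando ∫a(t)dt y aplicando v(0) = -2, encontramos v(t) = -2·exp(-t). De la ecuación de la velocidad v(t) = -2·exp(-t), sustituimos t = log(3) para obtener v = -2/3.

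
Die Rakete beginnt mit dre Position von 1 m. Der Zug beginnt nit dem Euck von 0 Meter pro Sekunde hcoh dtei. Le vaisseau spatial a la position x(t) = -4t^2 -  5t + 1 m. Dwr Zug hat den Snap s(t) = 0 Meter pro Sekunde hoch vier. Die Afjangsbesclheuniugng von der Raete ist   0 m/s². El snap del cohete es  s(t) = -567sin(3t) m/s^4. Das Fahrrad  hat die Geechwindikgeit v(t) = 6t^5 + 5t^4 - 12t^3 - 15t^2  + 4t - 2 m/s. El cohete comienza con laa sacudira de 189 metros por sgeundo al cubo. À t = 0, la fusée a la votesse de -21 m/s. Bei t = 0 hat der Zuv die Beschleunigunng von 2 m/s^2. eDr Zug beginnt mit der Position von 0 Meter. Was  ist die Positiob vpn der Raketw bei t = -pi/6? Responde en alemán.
Wir müssen die Stammfunktion unserer Gleichung für den Snap s(t) = -567·sin(3·t) 4-mal finden. Mit ∫s(t)dt und Anwendung von j(0) = 189, finden wir j(t) = 189·cos(3·t). Das Integral von dem Ruck ist die Beschleunigung. Mit a(0) = 0 erhalten wir a(t) = 63·sin(3·t). Durch Integration von der Beschleunigung und Verwendung der Anfangsbedingung v(0) = -21, erhalten wir v(t) = -21·cos(3·t). Durch Integration von der Geschwindigkeit und Verwendung der Anfangsbedingung x(0) = 1, erhalten wir x(t) = 1 - 7·sin(3·t). Mit x(t) = 1 - 7·sin(3·t) und Einsetzen von t = -pi/6, finden wir x = 8.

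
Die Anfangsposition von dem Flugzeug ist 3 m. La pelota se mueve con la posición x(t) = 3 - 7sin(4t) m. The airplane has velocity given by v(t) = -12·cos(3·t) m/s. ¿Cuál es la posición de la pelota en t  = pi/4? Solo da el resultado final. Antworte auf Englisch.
At t = pi/4, x = 3.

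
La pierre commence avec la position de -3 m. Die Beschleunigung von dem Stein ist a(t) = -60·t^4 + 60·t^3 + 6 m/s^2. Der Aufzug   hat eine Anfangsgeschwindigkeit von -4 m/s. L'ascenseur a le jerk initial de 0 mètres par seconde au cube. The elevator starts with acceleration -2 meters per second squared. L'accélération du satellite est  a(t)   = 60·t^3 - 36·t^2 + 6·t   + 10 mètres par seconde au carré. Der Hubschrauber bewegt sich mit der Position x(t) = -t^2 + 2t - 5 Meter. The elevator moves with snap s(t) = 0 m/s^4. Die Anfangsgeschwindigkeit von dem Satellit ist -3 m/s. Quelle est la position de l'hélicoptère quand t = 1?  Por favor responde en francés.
Nous avons la position x(t) = -t^2 + 2·t - 5. En substituant t = 1: x(1) = -4.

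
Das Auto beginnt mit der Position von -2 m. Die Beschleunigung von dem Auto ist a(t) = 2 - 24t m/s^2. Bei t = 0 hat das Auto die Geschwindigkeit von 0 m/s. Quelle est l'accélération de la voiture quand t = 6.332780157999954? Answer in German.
Wir haben die Beschleunigung a(t) = 2 - 24·t. Durch Einsetzen von t = 6.332780157999954: a(6.332780157999954) = -149.986723791999.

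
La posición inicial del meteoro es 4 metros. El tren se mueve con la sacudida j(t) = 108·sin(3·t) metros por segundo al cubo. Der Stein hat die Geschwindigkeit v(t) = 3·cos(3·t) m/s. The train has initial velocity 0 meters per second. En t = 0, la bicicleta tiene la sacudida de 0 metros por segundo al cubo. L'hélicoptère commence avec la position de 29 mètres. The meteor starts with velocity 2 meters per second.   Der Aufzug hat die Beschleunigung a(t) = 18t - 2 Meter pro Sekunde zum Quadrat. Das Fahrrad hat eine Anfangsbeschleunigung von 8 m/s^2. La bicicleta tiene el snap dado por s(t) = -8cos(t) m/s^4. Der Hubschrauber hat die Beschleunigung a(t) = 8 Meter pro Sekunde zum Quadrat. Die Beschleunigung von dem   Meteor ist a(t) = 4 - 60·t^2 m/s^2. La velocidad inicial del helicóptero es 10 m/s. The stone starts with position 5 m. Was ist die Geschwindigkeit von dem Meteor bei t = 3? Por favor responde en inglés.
We need to integrate our acceleration equation a(t) = 4 - 60·t^2 1 time. Integrating acceleration and using the initial condition v(0) = 2, we get v(t) = -20·t^3 + 4·t + 2. Using v(t) = -20·t^3 + 4·t + 2 and substituting t = 3, we find v = -526.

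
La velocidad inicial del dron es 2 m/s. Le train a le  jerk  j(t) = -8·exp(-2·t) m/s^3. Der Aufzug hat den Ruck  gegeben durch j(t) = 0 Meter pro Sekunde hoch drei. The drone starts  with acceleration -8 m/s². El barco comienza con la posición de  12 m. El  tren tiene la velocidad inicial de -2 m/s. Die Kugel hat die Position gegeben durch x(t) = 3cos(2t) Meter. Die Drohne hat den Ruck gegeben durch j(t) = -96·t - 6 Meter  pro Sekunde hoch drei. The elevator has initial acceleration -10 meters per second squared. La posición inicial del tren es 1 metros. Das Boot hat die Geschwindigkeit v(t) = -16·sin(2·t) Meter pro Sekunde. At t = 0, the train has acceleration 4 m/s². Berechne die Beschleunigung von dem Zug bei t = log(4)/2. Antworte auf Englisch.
We must find the integral of our jerk equation j(t) = -8·exp(-2·t) 1 time. The integral of jerk, with a(0) = 4, gives acceleration: a(t) = 4·exp(-2·t). From the given acceleration equation a(t) = 4·exp(-2·t), we substitute t = log(4)/2 to get a = 1.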